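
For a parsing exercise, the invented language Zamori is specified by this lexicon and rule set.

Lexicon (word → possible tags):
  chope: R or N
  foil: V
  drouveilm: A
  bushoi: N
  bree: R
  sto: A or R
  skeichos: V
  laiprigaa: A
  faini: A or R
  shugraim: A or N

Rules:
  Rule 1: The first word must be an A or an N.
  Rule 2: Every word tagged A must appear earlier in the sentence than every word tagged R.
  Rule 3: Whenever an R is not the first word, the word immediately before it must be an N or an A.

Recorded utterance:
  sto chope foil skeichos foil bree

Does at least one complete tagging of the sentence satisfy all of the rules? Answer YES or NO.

Candidates per position — 1:sto {A,R}; 2:chope {R,N}; 3:foil {V}; 4:skeichos {V}; 5:foil {V}; 6:bree {R}.
Rule 3 cannot be satisfied by any choice of tags from the lexicon.
So there is no consistent tagging.

NO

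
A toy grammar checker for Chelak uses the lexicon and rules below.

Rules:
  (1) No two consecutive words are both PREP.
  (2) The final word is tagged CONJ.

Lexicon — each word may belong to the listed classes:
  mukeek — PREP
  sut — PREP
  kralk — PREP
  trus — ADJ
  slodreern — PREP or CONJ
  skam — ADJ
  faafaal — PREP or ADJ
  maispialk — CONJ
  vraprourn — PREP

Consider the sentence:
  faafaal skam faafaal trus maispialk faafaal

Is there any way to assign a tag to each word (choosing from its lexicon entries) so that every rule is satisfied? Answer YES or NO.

Candidates per position — 1:faafaal {PREP,ADJ}; 2:skam {ADJ}; 3:faafaal {PREP,ADJ}; 4:trus {ADJ}; 5:maispialk {CONJ}; 6:faafaal {PREP,ADJ}.
Rule 2 cannot be satisfied by any choice of tags from the lexicon.
So there is no consistent tagging.

NO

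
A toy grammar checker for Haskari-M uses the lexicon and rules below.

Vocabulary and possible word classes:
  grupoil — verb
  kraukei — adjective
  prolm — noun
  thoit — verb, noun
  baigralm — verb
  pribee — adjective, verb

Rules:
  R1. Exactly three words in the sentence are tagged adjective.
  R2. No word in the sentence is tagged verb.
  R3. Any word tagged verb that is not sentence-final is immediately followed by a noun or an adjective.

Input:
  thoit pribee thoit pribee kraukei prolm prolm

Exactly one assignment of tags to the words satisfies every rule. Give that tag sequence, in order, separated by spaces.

Candidates per position — 1:thoit {verb,noun}; 2:pribee {adjective,verb}; 3:thoit {verb,noun}; 4:pribee {adjective,verb}; 5:kraukei {adjective}; 6:prolm {noun}; 7:prolm {noun}.
Word 1 cannot be verb — rule 2 would then fail for every completion. It is noun.
Word 2 cannot be verb — rule 1 would then fail for every completion. It is adjective.
Word 3 cannot be verb — rule 2 would then fail for every completion. It is noun.
Word 4 cannot be verb — rule 1 would then fail for every completion. It is adjective.
That leaves exactly one tagging: noun adjective noun adjective adjective noun noun.
Rule-by-rule: rule 1 satisfied; rule 2 satisfied; rule 3 satisfied.

noun adjective noun adjective adjective noun noun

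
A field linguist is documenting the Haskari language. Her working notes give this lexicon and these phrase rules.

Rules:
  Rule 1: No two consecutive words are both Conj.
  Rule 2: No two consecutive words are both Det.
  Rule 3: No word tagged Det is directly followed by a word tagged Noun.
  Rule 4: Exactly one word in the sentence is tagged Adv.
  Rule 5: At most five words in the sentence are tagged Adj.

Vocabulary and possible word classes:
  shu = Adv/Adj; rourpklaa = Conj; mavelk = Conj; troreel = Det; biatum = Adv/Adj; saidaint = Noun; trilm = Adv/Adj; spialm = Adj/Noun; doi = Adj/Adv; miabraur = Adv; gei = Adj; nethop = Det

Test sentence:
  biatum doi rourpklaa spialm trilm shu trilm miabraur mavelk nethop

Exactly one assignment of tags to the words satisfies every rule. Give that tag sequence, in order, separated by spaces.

Candidates per position — 1:biatum {Adv,Adj}; 2:doi {Adj,Adv}; 3:rourpklaa {Conj}; 4:spialm {Adj,Noun}; 5:trilm {Adv,Adj}; 6:shu {Adv,Adj}; 7:trilm {Adv,Adj}; 8:miabraur {Adv}; 9:mavelk {Conj}; 10:nethop {Det}.
Word 1 cannot be Adv — rule 4 would then fail for every completion. It is Adj.
Word 2 cannot be Adv — rule 4 would then fail for every completion. It is Adj.
Word 5 cannot be Adv — rule 4 would then fail for every completion. It is Adj.
Word 6 cannot be Adv — rule 4 would then fail for every completion. It is Adj.
Word 7 cannot be Adv — rule 4 would then fail for every completion. It is Adj.
Word 4 cannot be Adj — rule 5 would then fail for every completion. It is Noun.
The unique satisfying tagging is: Adj Adj Conj Noun Adj Adj Adj Adv Conj Det.
Verifying each rule — rule 1 ok; rule 2 ok; rule 3 ok; rule 4 ok; rule 5 ok.

Adj Adj Conj Noun Adj Adj Adj Adv Conj Det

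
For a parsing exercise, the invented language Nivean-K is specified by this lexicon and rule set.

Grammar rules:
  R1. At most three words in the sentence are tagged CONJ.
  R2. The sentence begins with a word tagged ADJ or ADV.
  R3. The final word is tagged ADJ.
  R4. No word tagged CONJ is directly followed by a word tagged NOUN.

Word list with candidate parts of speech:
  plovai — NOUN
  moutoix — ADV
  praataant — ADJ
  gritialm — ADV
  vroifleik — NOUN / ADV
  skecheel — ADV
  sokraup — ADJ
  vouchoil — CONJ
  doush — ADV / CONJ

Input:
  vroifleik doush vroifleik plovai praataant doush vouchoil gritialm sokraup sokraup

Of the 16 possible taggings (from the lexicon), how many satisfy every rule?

Candidates per position — 1:vroifleik {NOUN,ADV}; 2:doush {ADV,CONJ}; 3:vroifleik {NOUN,ADV}; 4:plovai {NOUN}; 5:praataant {ADJ}; 6:doush {ADV,CONJ}; 7:vouchoil {CONJ}; 8:gritialm {ADV}; 9:sokraup {ADJ}; 10:sokraup {ADJ}.
There are 16 candidate sequences in total.
Checking each against the rules leaves 6 sequences.
Count = 6.

6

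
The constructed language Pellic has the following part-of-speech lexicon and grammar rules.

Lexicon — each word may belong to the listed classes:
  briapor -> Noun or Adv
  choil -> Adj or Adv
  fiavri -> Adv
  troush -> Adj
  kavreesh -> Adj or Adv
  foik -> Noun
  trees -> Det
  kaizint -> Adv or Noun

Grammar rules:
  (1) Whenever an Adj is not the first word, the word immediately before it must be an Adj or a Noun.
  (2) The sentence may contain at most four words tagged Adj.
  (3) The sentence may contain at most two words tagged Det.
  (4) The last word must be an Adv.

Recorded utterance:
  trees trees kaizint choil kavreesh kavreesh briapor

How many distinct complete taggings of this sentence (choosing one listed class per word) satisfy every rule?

5

Candidates per position — 1:trees {Det}; 2:trees {Det}; 3:kaizint {Adv,Noun}; 4:choil {Adj,Adv}; 5:kavreesh {Adj,Adv}; 6:kavreesh {Adj,Adv}; 7:briapor {Noun,Adv}.
There are 32 candidate sequences in total.
The sequences that satisfy every rule: Det Det Adv Adv Adv Adv Adv; Det Det Noun Adj Adj Adj Adv; Det Det Noun Adj Adj Adv Adv; Det Det Noun Adj Adv Adv Adv; Det Det Noun Adv Adv Adv Adv.
Count = 5.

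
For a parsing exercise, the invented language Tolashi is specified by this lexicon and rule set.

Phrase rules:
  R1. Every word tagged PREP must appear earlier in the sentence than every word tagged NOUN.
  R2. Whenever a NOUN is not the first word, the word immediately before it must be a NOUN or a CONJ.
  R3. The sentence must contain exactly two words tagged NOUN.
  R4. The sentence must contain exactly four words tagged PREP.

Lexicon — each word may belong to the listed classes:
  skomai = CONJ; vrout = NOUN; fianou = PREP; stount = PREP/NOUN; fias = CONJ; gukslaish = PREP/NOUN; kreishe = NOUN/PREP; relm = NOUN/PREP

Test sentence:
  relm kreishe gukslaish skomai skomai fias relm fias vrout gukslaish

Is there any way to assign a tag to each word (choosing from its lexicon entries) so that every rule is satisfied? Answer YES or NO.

YES

Candidates per position — 1:relm {NOUN,PREP}; 2:kreishe {NOUN,PREP}; 3:gukslaish {PREP,NOUN}; 4:skomai {CONJ}; 5:skomai {CONJ}; 6:fias {CONJ}; 7:relm {NOUN,PREP}; 8:fias {CONJ}; 9:vrout {NOUN}; 10:gukslaish {PREP,NOUN}.
One satisfying assignment: PREP PREP PREP CONJ CONJ CONJ PREP CONJ NOUN NOUN.
Rule-by-rule: rule 1 ok; rule 2 ok; rule 3 ok; rule 4 ok.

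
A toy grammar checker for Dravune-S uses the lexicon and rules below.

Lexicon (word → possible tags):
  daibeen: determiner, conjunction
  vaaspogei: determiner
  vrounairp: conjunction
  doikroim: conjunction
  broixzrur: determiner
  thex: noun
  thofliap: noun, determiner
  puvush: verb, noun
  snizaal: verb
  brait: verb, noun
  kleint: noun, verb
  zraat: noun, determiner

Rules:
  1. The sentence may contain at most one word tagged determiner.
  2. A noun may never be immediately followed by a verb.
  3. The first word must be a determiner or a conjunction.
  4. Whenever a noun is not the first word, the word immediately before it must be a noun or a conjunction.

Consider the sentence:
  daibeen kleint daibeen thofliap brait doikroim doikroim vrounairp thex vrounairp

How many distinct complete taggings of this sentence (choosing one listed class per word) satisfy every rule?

Candidates per position — 1:daibeen {determiner,conjunction}; 2:kleint {noun,verb}; 3:daibeen {determiner,conjunction}; 4:thofliap {noun,determiner}; 5:brait {verb,noun}; 6:doikroim {conjunction}; 7:doikroim {conjunction}; 8:vrounairp {conjunction}; 9:thex {noun}; 10:vrounairp {conjunction}.
There are 32 candidate sequences in total.
The sequences that satisfy every rule: determiner verb conjunction noun noun conjunction conjunction conjunction noun conjunction; conjunction noun conjunction noun noun conjunction conjunction conjunction noun conjunction; conjunction noun conjunction determiner verb conjunction conjunction conjunction noun conjunction; conjunction verb conjunction noun noun conjunction conjunction conjunction noun conjunction; conjunction verb conjunction determiner verb conjunction conjunction conjunction noun conjunction.
Count = 5.

5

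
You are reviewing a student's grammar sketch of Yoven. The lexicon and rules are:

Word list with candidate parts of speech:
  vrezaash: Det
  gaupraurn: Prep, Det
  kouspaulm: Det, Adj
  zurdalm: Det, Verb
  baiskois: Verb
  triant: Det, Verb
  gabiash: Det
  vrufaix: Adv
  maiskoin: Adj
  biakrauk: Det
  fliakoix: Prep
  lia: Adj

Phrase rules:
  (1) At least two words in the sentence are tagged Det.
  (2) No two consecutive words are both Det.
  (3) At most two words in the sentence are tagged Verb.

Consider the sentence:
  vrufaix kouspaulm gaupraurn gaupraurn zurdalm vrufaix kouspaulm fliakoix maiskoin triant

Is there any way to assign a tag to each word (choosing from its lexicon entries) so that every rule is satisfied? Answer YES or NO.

Candidates per position — 1:vrufaix {Adv}; 2:kouspaulm {Det,Adj}; 3:gaupraurn {Prep,Det}; 4:gaupraurn {Prep,Det}; 5:zurdalm {Det,Verb}; 6:vrufaix {Adv}; 7:kouspaulm {Det,Adj}; 8:fliakoix {Prep}; 9:maiskoin {Adj}; 10:triant {Det,Verb}.
One satisfying assignment: Adv Det Prep Det Verb Adv Adj Prep Adj Verb.
Checking: rule 1 holds; rule 2 holds; rule 3 holds.

YES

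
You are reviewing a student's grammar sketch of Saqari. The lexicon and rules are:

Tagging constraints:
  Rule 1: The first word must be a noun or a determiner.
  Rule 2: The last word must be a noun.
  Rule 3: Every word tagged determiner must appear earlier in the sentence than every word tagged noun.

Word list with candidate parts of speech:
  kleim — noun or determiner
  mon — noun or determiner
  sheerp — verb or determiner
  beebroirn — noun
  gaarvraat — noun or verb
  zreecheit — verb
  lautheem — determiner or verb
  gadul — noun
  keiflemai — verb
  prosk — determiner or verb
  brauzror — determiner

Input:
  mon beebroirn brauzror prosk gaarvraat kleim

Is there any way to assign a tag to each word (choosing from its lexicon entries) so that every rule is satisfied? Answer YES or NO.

Candidates per position — 1:mon {noun,determiner}; 2:beebroirn {noun}; 3:brauzror {determiner}; 4:prosk {determiner,verb}; 5:gaarvraat {noun,verb}; 6:kleim {noun,determiner}.
Rule 3 cannot be satisfied by any choice of tags from the lexicon.
So there is no consistent tagging.

NO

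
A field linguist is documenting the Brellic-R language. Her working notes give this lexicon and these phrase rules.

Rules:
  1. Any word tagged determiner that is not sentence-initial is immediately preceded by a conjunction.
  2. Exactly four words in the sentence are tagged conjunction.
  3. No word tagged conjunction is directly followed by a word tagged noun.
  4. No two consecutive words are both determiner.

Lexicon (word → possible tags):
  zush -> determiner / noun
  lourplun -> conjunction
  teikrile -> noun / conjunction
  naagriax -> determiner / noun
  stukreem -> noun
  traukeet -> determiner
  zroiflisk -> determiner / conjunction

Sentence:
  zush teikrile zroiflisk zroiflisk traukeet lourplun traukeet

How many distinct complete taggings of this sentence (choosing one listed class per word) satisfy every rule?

Candidates per position — 1:zush {determiner,noun}; 2:teikrile {noun,conjunction}; 3:zroiflisk {determiner,conjunction}; 4:zroiflisk {determiner,conjunction}; 5:traukeet {determiner}; 6:lourplun {conjunction}; 7:traukeet {determiner}.
There are 16 candidate sequences in total.
The sequences that satisfy every rule: determiner conjunction conjunction conjunction determiner conjunction determiner; noun conjunction conjunction conjunction determiner conjunction determiner.
Count = 2.

2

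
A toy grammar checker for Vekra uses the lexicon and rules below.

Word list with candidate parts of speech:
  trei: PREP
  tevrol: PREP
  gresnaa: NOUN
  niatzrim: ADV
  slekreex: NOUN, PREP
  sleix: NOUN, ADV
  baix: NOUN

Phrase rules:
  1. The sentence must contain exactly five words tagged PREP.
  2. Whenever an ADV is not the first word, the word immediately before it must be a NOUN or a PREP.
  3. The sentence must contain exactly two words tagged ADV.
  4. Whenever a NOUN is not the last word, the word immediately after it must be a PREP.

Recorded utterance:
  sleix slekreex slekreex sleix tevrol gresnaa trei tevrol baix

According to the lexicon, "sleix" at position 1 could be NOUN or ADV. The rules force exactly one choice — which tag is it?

ADV

Candidates per position — 1:sleix {NOUN,ADV}; 2:slekreex {NOUN,PREP}; 3:slekreex {NOUN,PREP}; 4:sleix {NOUN,ADV}; 5:tevrol {PREP}; 6:gresnaa {NOUN}; 7:trei {PREP}; 8:tevrol {PREP}; 9:baix {NOUN}.
At position 1, choosing NOUN makes rule 3 impossible to satisfy; hence ADV.
At position 2, choosing NOUN makes rule 1 impossible to satisfy; hence PREP.
At position 3, choosing NOUN makes rule 1 impossible to satisfy; hence PREP.
At position 4, choosing NOUN makes rule 3 impossible to satisfy; hence ADV.
The unique satisfying tagging is: ADV PREP PREP ADV PREP NOUN PREP PREP NOUN.
Checking: rule 1 ✓; rule 2 ✓; rule 3 ✓; rule 4 ✓.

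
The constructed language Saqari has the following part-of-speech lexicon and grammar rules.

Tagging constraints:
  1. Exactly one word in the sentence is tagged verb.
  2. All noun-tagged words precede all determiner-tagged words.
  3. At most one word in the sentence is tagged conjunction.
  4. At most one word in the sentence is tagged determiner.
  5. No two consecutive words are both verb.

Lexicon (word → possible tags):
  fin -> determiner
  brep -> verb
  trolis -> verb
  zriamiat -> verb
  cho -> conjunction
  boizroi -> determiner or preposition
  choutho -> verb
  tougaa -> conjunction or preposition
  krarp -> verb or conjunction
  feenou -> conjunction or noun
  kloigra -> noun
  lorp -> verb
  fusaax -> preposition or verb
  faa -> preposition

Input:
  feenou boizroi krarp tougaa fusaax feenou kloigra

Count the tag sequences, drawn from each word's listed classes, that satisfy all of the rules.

5

Candidates per position — 1:feenou {conjunction,noun}; 2:boizroi {determiner,preposition}; 3:krarp {verb,conjunction}; 4:tougaa {conjunction,preposition}; 5:fusaax {preposition,verb}; 6:feenou {conjunction,noun}; 7:kloigra {noun}.
There are 64 candidate sequences in total.
The sequences that satisfy every rule: conjunction preposition verb preposition preposition noun noun; noun preposition verb conjunction preposition noun noun; noun preposition verb preposition preposition conjunction noun; noun preposition verb preposition preposition noun noun; noun preposition conjunction preposition verb noun noun.
Count = 5.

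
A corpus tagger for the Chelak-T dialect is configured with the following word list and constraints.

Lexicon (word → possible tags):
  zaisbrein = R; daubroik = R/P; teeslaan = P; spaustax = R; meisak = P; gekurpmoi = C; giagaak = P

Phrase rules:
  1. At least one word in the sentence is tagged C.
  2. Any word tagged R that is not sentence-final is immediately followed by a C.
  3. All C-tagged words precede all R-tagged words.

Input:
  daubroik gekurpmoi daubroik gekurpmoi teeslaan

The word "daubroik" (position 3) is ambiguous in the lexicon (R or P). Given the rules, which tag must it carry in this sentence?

P

Candidates per position — 1:daubroik {R,P}; 2:gekurpmoi {C}; 3:daubroik {R,P}; 4:gekurpmoi {C}; 5:teeslaan {P}.
Position 1: tagging it R would leave rule 3 unsatisfiable, so it must be P.
Position 3: tagging it R would leave rule 3 unsatisfiable, so it must be P.
The only consistent sequence is: P C P C P.
Check: rule 1 satisfied; rule 2 satisfied; rule 3 satisfied.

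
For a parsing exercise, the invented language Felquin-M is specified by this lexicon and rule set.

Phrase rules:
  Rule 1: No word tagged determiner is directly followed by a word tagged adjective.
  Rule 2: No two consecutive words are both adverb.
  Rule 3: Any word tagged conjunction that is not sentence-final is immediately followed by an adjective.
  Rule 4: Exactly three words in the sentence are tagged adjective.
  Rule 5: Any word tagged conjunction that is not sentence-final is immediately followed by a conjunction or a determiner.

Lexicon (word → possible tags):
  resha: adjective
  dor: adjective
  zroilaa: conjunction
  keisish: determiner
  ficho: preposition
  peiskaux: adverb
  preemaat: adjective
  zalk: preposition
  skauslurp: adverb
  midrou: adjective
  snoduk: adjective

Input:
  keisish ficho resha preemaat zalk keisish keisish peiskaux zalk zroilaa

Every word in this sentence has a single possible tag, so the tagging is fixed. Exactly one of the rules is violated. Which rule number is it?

Fixed tagging: determiner preposition adjective adjective preposition determiner determiner adverb preposition conjunction.
Applying the rules: R1 ok, R2 ok, R3 ok, R4 fails, R5 ok.
Only rule 4 fails.

4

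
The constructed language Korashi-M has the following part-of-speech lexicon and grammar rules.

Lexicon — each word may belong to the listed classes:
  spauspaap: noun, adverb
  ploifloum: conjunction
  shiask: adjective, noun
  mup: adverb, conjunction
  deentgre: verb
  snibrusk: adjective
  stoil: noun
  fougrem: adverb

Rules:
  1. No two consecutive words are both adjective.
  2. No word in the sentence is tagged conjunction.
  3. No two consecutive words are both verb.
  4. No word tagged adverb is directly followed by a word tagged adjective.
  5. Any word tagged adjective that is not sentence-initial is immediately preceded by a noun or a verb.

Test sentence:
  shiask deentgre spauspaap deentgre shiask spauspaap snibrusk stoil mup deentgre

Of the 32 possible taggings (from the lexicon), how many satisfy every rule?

8

Candidates per position — 1:shiask {adjective,noun}; 2:deentgre {verb}; 3:spauspaap {noun,adverb}; 4:deentgre {verb}; 5:shiask {adjective,noun}; 6:spauspaap {noun,adverb}; 7:snibrusk {adjective}; 8:stoil {noun}; 9:mup {adverb,conjunction}; 10:deentgre {verb}.
There are 32 candidate sequences in total.
Checking each against the rules leaves 8 sequences.
Count = 8.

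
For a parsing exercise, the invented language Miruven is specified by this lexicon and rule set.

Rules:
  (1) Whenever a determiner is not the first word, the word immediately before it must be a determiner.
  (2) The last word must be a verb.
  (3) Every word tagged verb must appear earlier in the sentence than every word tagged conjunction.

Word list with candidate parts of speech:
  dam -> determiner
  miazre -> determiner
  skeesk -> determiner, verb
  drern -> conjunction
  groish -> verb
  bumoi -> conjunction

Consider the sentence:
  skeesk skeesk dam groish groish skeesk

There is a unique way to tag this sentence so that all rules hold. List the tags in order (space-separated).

determiner determiner determiner verb verb verb

Candidates per position — 1:skeesk {determiner,verb}; 2:skeesk {determiner,verb}; 3:dam {determiner}; 4:groish {verb}; 5:groish {verb}; 6:skeesk {determiner,verb}.
Position 1: verb is ruled out by rule 1; that leaves determiner.
Position 2: verb is ruled out by rule 1; that leaves determiner.
Position 6: determiner is ruled out by rule 1; that leaves verb.
That leaves exactly one tagging: determiner determiner determiner verb verb verb.
Checking: rule 1 ok; rule 2 ok; rule 3 ok.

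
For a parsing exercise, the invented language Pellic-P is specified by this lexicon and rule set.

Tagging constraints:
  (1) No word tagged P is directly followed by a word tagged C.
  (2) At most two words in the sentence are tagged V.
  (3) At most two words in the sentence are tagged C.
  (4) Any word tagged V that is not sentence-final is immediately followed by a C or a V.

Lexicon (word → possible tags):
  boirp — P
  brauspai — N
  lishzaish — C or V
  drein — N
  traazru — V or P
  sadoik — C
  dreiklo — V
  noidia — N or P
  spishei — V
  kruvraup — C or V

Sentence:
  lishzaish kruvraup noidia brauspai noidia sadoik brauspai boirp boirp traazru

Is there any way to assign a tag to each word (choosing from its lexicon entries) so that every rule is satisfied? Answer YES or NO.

YES

Candidates per position — 1:lishzaish {C,V}; 2:kruvraup {C,V}; 3:noidia {N,P}; 4:brauspai {N}; 5:noidia {N,P}; 6:sadoik {C}; 7:brauspai {N}; 8:boirp {P}; 9:boirp {P}; 10:traazru {V,P}.
One satisfying assignment: V C N N N C N P P V.
Verifying each rule — rule 1 ✓; rule 2 ✓; rule 3 ✓; rule 4 ✓.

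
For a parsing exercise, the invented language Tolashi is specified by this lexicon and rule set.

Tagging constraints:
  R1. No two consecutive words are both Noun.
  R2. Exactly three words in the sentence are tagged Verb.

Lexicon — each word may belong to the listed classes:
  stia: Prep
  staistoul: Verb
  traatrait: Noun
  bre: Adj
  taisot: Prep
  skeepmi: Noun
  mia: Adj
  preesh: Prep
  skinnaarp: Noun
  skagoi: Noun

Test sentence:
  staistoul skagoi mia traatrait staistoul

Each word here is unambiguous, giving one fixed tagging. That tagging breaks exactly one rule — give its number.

Fixed tagging: Verb Noun Adj Noun Verb.
Rule check: R1 ✓, R2 ✗.
Only rule 2 fails.

2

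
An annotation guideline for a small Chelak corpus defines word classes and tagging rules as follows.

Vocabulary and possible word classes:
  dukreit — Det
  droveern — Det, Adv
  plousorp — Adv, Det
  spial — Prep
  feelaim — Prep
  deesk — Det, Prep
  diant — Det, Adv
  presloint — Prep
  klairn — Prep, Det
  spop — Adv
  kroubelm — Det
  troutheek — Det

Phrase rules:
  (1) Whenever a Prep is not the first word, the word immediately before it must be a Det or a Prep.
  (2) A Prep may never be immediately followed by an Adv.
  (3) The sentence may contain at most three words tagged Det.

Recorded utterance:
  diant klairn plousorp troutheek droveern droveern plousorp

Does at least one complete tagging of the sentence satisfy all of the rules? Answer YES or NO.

YES

Candidates per position — 1:diant {Det,Adv}; 2:klairn {Prep,Det}; 3:plousorp {Adv,Det}; 4:troutheek {Det}; 5:droveern {Det,Adv}; 6:droveern {Det,Adv}; 7:plousorp {Adv,Det}.
One satisfying assignment: Adv Det Det Det Adv Adv Adv.
Check: rule 1 holds; rule 2 holds; rule 3 holds.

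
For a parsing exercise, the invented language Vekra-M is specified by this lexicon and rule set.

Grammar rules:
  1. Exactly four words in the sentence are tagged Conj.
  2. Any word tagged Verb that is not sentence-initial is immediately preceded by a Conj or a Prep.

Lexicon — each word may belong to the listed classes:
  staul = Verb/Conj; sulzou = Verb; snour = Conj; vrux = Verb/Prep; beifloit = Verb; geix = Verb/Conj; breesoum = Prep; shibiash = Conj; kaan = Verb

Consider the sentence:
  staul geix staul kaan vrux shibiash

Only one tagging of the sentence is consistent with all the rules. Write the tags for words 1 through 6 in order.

Conj Conj Conj Verb Prep Conj

Candidates per position — 1:staul {Verb,Conj}; 2:geix {Verb,Conj}; 3:staul {Verb,Conj}; 4:kaan {Verb}; 5:vrux {Verb,Prep}; 6:shibiash {Conj}.
Position 1: Verb is ruled out by rule 1; that leaves Conj.
Position 2: Verb is ruled out by rule 1; that leaves Conj.
Position 3: Verb is ruled out by rule 1; that leaves Conj.
Position 5: Verb is ruled out by rule 2; that leaves Prep.
That leaves exactly one tagging: Conj Conj Conj Verb Prep Conj.
Rule-by-rule: rule 1 ✓; rule 2 ✓.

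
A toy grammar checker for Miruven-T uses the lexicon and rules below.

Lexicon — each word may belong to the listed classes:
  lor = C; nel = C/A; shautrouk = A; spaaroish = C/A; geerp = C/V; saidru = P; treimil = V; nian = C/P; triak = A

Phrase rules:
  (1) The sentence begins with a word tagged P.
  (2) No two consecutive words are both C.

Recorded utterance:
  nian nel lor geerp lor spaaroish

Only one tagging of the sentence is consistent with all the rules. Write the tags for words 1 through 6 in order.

Candidates per position — 1:nian {C,P}; 2:nel {C,A}; 3:lor {C}; 4:geerp {C,V}; 5:lor {C}; 6:spaaroish {C,A}.
Word 1 cannot be C — rule 1 would then fail for every completion. It is P.
Word 2 cannot be C — rule 2 would then fail for every completion. It is A.
Word 4 cannot be C — rule 2 would then fail for every completion. It is V.
Word 6 cannot be C — rule 2 would then fail for every completion. It is A.
That leaves exactly one tagging: P A C V C A.
Verifying each rule — rule 1 satisfied; rule 2 satisfied.

P A C V C A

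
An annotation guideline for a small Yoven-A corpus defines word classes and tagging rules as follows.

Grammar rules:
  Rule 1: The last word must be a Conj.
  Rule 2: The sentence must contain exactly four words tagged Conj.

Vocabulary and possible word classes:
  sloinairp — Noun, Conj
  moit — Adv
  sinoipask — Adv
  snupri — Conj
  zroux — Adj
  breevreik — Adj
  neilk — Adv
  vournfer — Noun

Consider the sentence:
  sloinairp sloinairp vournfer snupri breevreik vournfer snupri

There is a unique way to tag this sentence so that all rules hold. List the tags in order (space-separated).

Conj Conj Noun Conj Adj Noun Conj

Candidates per position — 1:sloinairp {Noun,Conj}; 2:sloinairp {Noun,Conj}; 3:vournfer {Noun}; 4:snupri {Conj}; 5:breevreik {Adj}; 6:vournfer {Noun}; 7:snupri {Conj}.
At position 1, choosing Noun makes rule 2 impossible to satisfy; hence Conj.
At position 2, choosing Noun makes rule 2 impossible to satisfy; hence Conj.
So the tagging must be: Conj Conj Noun Conj Adj Noun Conj.
Checking: rule 1 ok; rule 2 ok.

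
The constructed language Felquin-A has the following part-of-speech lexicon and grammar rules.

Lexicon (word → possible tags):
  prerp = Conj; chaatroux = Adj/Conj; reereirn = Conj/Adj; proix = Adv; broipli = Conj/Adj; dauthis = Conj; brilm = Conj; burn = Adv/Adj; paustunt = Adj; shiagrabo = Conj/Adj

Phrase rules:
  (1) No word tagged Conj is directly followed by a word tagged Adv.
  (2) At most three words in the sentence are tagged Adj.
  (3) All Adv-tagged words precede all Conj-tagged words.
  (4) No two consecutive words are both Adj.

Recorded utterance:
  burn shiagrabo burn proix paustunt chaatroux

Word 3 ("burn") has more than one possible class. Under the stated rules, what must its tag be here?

Candidates per position — 1:burn {Adv,Adj}; 2:shiagrabo {Conj,Adj}; 3:burn {Adv,Adj}; 4:proix {Adv}; 5:paustunt {Adj}; 6:chaatroux {Adj,Conj}.
At position 2, choosing Conj makes rule 3 impossible to satisfy; hence Adj.
At position 3, choosing Adj makes rule 4 impossible to satisfy; hence Adv.
At position 6, choosing Adj makes rule 4 impossible to satisfy; hence Conj.
At position 1, choosing Adj makes rule 4 impossible to satisfy; hence Adv.
The unique satisfying tagging is: Adv Adj Adv Adv Adj Conj.
Check: rule 1 holds; rule 2 holds; rule 3 holds; rule 4 holds.

Adv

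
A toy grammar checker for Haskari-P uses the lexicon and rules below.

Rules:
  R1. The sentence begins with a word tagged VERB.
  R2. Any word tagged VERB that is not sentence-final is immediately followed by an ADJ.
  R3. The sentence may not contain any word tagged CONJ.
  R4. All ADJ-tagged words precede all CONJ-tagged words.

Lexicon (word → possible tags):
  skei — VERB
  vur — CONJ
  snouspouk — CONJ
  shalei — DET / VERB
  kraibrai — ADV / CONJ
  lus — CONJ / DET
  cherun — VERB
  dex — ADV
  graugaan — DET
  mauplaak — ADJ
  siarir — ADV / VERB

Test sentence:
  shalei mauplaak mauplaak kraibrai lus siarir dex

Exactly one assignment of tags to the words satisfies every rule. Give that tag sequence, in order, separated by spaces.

VERB ADJ ADJ ADV DET ADV ADV

Candidates per position — 1:shalei {DET,VERB}; 2:mauplaak {ADJ}; 3:mauplaak {ADJ}; 4:kraibrai {ADV,CONJ}; 5:lus {CONJ,DET}; 6:siarir {ADV,VERB}; 7:dex {ADV}.
Word 1 cannot be DET — rule 1 would then fail for every completion. It is VERB.
Word 4 cannot be CONJ — rule 3 would then fail for every completion. It is ADV.
Word 5 cannot be CONJ — rule 3 would then fail for every completion. It is DET.
Word 6 cannot be VERB — rule 2 would then fail for every completion. It is ADV.
The only consistent sequence is: VERB ADJ ADJ ADV DET ADV ADV.
Check: rule 1 satisfied; rule 2 satisfied; rule 3 satisfied; rule 4 satisfied.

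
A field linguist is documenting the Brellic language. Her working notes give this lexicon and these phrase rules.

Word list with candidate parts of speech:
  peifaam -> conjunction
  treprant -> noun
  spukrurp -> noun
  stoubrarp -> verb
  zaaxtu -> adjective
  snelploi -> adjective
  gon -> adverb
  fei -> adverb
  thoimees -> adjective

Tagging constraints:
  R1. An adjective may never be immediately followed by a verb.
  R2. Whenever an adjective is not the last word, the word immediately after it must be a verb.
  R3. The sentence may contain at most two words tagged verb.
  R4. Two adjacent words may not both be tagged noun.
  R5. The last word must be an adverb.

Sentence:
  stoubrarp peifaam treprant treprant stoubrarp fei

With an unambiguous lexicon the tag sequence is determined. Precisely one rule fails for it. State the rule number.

Fixed tagging: verb conjunction noun noun verb adverb.
Rule check: R1 holds, R2 holds, R3 holds, R4 violated, R5 holds.
Only rule 4 fails.

4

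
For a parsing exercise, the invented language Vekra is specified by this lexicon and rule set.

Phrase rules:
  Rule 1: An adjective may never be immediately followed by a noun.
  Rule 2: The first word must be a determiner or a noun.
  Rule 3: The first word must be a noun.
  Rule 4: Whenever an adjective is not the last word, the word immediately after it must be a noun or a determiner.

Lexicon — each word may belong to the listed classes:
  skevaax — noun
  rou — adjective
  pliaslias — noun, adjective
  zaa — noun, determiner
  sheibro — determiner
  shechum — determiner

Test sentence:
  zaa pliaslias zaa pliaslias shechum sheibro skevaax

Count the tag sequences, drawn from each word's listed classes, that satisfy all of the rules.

Candidates per position — 1:zaa {noun,determiner}; 2:pliaslias {noun,adjective}; 3:zaa {noun,determiner}; 4:pliaslias {noun,adjective}; 5:shechum {determiner}; 6:sheibro {determiner}; 7:skevaax {noun}.
There are 16 candidate sequences in total.
Checking each against the rules leaves 6 sequences.
Count = 6.

6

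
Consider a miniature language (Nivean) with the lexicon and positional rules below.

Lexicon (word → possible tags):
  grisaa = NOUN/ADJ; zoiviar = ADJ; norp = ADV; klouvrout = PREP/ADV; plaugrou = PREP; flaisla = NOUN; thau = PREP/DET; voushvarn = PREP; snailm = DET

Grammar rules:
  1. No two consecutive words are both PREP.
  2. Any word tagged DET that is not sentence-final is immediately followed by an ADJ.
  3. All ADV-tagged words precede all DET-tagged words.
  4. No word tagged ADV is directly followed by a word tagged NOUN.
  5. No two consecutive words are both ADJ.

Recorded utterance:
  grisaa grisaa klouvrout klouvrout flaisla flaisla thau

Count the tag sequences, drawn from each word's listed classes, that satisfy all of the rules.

Candidates per position — 1:grisaa {NOUN,ADJ}; 2:grisaa {NOUN,ADJ}; 3:klouvrout {PREP,ADV}; 4:klouvrout {PREP,ADV}; 5:flaisla {NOUN}; 6:flaisla {NOUN}; 7:thau {PREP,DET}.
There are 32 candidate sequences in total.
Checking each against the rules leaves 6 sequences.
Count = 6.

6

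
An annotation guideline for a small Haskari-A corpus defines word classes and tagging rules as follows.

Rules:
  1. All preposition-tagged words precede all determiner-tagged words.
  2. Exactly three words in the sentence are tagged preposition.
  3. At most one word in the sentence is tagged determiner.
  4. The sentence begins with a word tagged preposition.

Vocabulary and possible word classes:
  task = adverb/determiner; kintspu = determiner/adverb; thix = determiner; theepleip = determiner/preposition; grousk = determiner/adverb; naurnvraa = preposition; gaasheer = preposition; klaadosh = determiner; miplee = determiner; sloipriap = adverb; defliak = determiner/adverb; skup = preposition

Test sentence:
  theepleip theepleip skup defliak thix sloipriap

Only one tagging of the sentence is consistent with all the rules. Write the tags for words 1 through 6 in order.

preposition preposition preposition adverb determiner adverb

Candidates per position — 1:theepleip {determiner,preposition}; 2:theepleip {determiner,preposition}; 3:skup {preposition}; 4:defliak {determiner,adverb}; 5:thix {determiner}; 6:sloipriap {adverb}.
Word 1 cannot be determiner — rule 1 would then fail for every completion. It is preposition.
Word 2 cannot be determiner — rule 1 would then fail for every completion. It is preposition.
Word 4 cannot be determiner — rule 3 would then fail for every completion. It is adverb.
That leaves exactly one tagging: preposition preposition preposition adverb determiner adverb.
Checking: rule 1 ✓; rule 2 ✓; rule 3 ✓; rule 4 ✓.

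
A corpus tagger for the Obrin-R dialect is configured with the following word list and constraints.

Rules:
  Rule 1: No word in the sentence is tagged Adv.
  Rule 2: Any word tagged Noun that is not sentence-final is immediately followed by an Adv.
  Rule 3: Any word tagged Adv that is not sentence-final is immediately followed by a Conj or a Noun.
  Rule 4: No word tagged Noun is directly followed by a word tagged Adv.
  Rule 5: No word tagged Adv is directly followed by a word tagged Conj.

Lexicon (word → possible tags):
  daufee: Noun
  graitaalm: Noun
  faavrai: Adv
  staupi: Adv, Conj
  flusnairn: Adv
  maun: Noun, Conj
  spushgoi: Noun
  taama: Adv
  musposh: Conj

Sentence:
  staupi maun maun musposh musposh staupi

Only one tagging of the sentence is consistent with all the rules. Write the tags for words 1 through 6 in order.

Candidates per position — 1:staupi {Adv,Conj}; 2:maun {Noun,Conj}; 3:maun {Noun,Conj}; 4:musposh {Conj}; 5:musposh {Conj}; 6:staupi {Adv,Conj}.
At position 1, choosing Adv makes rule 1 impossible to satisfy; hence Conj.
At position 2, choosing Noun makes rule 2 impossible to satisfy; hence Conj.
At position 3, choosing Noun makes rule 2 impossible to satisfy; hence Conj.
At position 6, choosing Adv makes rule 1 impossible to satisfy; hence Conj.
That leaves exactly one tagging: Conj Conj Conj Conj Conj Conj.
Check: rule 1 holds; rule 2 holds; rule 3 holds; rule 4 holds; rule 5 holds.

Conj Conj Conj Conj Conj Conj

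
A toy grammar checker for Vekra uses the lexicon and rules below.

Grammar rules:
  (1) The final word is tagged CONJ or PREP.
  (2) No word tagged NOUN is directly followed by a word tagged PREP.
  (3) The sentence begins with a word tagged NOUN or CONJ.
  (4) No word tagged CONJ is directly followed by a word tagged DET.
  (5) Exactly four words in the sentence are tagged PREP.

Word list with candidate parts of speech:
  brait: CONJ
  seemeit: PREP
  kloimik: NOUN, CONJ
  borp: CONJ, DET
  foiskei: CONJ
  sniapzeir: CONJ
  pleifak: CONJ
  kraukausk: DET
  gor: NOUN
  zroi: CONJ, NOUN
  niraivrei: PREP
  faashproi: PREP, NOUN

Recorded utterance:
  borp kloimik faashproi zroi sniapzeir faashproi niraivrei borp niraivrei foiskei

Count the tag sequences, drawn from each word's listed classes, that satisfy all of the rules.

Candidates per position — 1:borp {CONJ,DET}; 2:kloimik {NOUN,CONJ}; 3:faashproi {PREP,NOUN}; 4:zroi {CONJ,NOUN}; 5:sniapzeir {CONJ}; 6:faashproi {PREP,NOUN}; 7:niraivrei {PREP}; 8:borp {CONJ,DET}; 9:niraivrei {PREP}; 10:foiskei {CONJ}.
There are 64 candidate sequences in total.
The sequences that satisfy every rule: CONJ CONJ PREP CONJ CONJ PREP PREP CONJ PREP CONJ; CONJ CONJ PREP CONJ CONJ PREP PREP DET PREP CONJ; CONJ CONJ PREP NOUN CONJ PREP PREP CONJ PREP CONJ; CONJ CONJ PREP NOUN CONJ PREP PREP DET PREP CONJ.
Count = 4.

4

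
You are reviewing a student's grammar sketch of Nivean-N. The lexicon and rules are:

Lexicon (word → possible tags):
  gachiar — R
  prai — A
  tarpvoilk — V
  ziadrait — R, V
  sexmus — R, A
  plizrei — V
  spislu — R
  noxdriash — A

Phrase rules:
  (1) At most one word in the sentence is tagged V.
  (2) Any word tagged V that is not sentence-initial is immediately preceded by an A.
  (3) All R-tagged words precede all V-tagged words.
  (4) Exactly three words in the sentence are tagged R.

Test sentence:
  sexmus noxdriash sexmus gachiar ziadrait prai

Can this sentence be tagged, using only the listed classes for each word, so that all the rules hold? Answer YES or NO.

YES

Candidates per position — 1:sexmus {R,A}; 2:noxdriash {A}; 3:sexmus {R,A}; 4:gachiar {R}; 5:ziadrait {R,V}; 6:prai {A}.
One satisfying assignment: R A A R R A.
Checking: rule 1 holds; rule 2 holds; rule 3 holds; rule 4 holds.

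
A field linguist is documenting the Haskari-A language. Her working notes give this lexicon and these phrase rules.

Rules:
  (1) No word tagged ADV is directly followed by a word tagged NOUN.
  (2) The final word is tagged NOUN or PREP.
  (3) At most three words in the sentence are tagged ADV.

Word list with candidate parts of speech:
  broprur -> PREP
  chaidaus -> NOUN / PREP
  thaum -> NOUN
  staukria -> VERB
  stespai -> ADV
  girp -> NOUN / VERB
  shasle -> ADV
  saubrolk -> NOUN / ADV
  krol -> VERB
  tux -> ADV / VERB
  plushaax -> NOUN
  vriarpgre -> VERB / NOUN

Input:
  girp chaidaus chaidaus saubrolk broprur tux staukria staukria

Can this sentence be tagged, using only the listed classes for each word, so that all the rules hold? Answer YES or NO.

NO

Candidates per position — 1:girp {NOUN,VERB}; 2:chaidaus {NOUN,PREP}; 3:chaidaus {NOUN,PREP}; 4:saubrolk {NOUN,ADV}; 5:broprur {PREP}; 6:tux {ADV,VERB}; 7:staukria {VERB}; 8:staukria {VERB}.
Rule 2 cannot be satisfied by any choice of tags from the lexicon.
So there is no consistent tagging.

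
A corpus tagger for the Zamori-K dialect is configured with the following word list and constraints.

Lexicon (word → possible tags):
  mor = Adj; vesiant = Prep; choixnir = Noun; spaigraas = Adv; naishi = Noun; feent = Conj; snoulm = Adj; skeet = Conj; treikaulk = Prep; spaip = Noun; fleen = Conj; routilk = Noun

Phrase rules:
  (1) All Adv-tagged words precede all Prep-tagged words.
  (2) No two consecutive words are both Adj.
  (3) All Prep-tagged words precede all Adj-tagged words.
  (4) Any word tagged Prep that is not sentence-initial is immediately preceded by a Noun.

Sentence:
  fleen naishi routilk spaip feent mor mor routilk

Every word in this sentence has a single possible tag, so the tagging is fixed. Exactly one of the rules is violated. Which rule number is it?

2

Fixed tagging: Conj Noun Noun Noun Conj Adj Adj Noun.
Checking each rule: R1 ok, R2 fails, R3 ok, R4 ok.
Only rule 2 fails.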